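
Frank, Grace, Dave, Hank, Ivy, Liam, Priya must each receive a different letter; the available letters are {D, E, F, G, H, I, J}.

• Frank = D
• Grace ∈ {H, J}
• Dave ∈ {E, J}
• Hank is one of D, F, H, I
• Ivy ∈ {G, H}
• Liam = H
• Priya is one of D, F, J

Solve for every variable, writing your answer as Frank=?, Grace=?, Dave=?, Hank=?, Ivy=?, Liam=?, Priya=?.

Frank must be D (only option left). Eliminate D elsewhere: Hank, Priya.
That leaves Liam = H. Remove H from Grace, Hank, Ivy.
Grace's domain is down to {J}, so Grace = J. Remove J from Dave, Priya.
Dave's domain is down to {E}, so Dave = E.
Ivy must be G (only option left).
That leaves Priya = F. Remove F from Hank.
Hank must be I (only option left).

Frank=D, Grace=J, Dave=E, Hank=I, Ivy=G, Liam=H, Priya=F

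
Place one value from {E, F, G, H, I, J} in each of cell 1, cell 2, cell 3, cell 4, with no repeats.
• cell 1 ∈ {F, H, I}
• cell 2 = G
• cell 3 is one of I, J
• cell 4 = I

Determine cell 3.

cell 2's domain is down to {G}, so cell 2 = G.
cell 4 must be I (only option left). Remove I from cell 1, cell 3.
So cell 3 = J.

J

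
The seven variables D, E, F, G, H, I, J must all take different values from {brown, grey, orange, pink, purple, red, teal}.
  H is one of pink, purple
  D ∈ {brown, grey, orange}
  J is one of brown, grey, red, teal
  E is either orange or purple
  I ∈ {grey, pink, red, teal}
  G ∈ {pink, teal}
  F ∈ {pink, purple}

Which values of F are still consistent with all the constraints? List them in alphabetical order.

F and H share exactly the 2 values {pink, purple}; by pigeonhole those values go to them, so strike pink, purple from E, G, I.
That leaves E = orange. Remove orange from D.
G has just one choice, so G = teal. Eliminate teal elsewhere: I, J.
No further eliminations apply; F can still be any of pink, purple.

pink, purple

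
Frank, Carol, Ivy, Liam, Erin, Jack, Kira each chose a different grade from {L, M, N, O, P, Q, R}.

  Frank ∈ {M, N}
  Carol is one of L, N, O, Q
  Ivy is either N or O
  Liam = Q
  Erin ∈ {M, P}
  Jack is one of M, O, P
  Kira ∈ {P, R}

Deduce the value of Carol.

Liam must be Q (only option left). Strike Q from Carol.
The 6 still-open variables draw from only 6 values {L, M, N, O, P, R}, so each is used; only Carol can be L, hence Carol = L.

L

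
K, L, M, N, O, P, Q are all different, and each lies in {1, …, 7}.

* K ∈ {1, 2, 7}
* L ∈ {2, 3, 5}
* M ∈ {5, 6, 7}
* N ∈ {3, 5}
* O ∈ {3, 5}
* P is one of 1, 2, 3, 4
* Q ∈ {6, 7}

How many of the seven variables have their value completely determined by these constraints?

3

Among the 7 variables, 4 fits only P (and all 7 values in {1, 2, 3, 4, 5, 6, 7} must be used), so P = 4.
The 6 still-open variables draw from only 6 values {1, 2, 3, 5, 6, 7}, so each is used; only K can be 1, hence K = 1.
Among the 5 still-open variables, 2 fits only L (and all 5 values in {2, 3, 5, 6, 7} must be used), so L = 2.
N and O share exactly the 2 values {3, 5}; by pigeonhole those values go to them, so strike 3, 5 from M.
Determined: K=1, L=2, P=4. The other variables each still have more than one consistent value. That makes 3.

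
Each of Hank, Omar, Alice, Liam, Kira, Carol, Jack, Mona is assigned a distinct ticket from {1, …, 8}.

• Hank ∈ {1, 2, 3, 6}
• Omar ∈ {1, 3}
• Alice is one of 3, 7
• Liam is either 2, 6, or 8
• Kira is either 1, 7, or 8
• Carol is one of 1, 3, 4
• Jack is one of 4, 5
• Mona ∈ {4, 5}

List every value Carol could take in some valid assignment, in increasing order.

The 2 variables Jack and Mona are confined to {4, 5}, which locks those values in; drop them from Carol.
Omar and Carol share exactly the 2 values {1, 3}; by pigeonhole those values go to them, so strike 1, 3 from Hank, Alice, Kira.
Alice must be 7 (only option left). Eliminate 7 elsewhere: Kira.
Kira's domain is down to {8}, so Kira = 8. Strike 8 from Liam.
No further eliminations apply; Carol can still be any of 1, 3.

1, 3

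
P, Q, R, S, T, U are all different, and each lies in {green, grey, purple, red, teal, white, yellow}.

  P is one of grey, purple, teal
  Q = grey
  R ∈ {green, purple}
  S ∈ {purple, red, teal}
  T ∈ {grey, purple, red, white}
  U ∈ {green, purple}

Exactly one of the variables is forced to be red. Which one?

Q must be grey (only option left). So P, T can't be grey.
The 5 still-open variables together cover exactly {green, purple, red, teal, white} — 5 values for 5 variables — and white appears only in T's list, so T = white.
The 4 still-open variables together cover exactly {green, purple, red, teal} — 4 values for 4 variables — and red appears only in S's list, so S = red.

S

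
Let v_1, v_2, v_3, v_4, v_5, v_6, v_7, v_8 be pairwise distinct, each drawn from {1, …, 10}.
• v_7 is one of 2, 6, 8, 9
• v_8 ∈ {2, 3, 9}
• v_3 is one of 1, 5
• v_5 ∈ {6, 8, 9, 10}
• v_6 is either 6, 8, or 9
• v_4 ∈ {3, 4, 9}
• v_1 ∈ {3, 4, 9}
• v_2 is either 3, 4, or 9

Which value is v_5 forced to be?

10

v_1, v_2, v_4 share exactly the 3 values {3, 4, 9}; by pigeonhole those values go to them, so strike 3, 4, 9 from v_5, v_6, v_7, v_8.
v_8 must be 2 (only option left). Strike 2 from v_7.
The 2 variables v_6 and v_7 are confined to {6, 8}, which locks those values in; drop them from v_5.
So v_5 = 10.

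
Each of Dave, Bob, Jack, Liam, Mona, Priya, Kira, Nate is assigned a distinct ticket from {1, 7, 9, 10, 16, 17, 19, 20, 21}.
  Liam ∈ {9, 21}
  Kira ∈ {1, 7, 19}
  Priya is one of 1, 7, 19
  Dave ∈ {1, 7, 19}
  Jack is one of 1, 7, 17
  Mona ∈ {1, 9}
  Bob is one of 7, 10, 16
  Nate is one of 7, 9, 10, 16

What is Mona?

The 8 variables together cover exactly {1, 7, 9, 10, 16, 17, 19, 21} — 8 values for 8 variables — and 17 appears only in Jack's list, so Jack = 17.
Among the 7 still-open variables, 21 fits only Liam (and all 7 values in {1, 7, 9, 10, 16, 19, 21} must be used), so Liam = 21.
The 3 variables Dave, Priya, Kira are confined to {1, 7, 19}, which locks those values in; drop them from Bob, Mona, Nate.
So Mona = 9.

9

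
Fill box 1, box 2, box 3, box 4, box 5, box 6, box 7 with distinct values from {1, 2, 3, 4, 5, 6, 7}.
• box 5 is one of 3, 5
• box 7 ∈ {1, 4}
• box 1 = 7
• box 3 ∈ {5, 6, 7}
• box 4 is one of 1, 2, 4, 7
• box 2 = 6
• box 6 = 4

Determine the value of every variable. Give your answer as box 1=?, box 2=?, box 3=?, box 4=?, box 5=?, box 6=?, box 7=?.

box 1=7, box 2=6, box 3=5, box 4=2, box 5=3, box 6=4, box 7=1

box 1 must be 7 (only option left). Strike 7 from box 3, box 4.
That leaves box 2 = 6. Eliminate 6 elsewhere: box 3.
box 3's domain is down to {5}, so box 3 = 5. Remove 5 from box 5.
box 5's domain is down to {3}, so box 5 = 3.
box 6 must be 4 (only option left). Eliminate 4 elsewhere: box 4, box 7.
box 7 must be 1 (only option left). Strike 1 from box 4.
box 4 has just one choice, so box 4 = 2.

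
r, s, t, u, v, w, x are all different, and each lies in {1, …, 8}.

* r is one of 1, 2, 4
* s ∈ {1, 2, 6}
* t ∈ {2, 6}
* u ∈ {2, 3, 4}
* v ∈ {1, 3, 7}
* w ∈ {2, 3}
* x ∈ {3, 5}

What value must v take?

7

The 7 variables together cover exactly {1, 2, 3, 4, 5, 6, 7} — 7 values for 7 variables — and 5 appears only in x's list, so x = 5.
Among the 6 still-open variables, 7 fits only v (and all 6 values in {1, 2, 3, 4, 6, 7} must be used), so v = 7.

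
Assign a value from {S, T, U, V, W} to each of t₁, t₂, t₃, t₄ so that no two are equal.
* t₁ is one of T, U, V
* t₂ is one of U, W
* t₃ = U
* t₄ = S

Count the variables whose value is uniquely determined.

t₃ has just one choice, so t₃ = U. Remove U from t₁, t₂.
That leaves t₄ = S.
t₂ has just one choice, so t₂ = W.
Determined: t₂=W, t₃=U, t₄=S. The other variables each still have more than one consistent value. That makes 3.

3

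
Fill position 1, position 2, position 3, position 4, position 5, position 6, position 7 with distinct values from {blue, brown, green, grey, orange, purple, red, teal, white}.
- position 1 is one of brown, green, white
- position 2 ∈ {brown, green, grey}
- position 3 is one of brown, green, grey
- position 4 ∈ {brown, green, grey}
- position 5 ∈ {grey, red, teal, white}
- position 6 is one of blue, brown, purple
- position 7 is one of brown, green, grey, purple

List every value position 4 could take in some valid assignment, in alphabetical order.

position 2, position 3, position 4 between them cover only {brown, green, grey} — a naked triple. Remove those values from position 1, position 5, position 6, position 7.
position 1's domain is down to {white}, so position 1 = white. Eliminate white elsewhere: position 5.
position 7 has just one choice, so position 7 = purple. So position 6 can't be purple.
position 6 has just one choice, so position 6 = blue.
No further eliminations apply; position 4 can still be any of brown, green, grey.

brown, green, grey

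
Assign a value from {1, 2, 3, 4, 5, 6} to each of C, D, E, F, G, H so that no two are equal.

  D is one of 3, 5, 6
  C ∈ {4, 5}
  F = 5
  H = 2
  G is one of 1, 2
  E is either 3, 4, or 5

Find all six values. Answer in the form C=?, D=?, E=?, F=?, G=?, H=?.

F's domain is down to {5}, so F = 5. Strike 5 from C, D, E.
H has just one choice, so H = 2. So G can't be 2.
C's domain is down to {4}, so C = 4. Eliminate 4 elsewhere: E.
E has just one choice, so E = 3. So D can't be 3.
G's domain is down to {1}, so G = 1.
That leaves D = 6.

C=4, D=6, E=3, F=5, G=1, H=2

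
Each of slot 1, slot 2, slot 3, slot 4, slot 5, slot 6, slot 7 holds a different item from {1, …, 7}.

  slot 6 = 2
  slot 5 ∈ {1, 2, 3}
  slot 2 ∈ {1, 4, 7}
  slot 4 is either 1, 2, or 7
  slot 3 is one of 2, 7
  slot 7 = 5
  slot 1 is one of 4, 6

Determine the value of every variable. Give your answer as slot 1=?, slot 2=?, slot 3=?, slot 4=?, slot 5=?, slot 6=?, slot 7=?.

slot 6 has just one choice, so slot 6 = 2. So slot 3, slot 4, slot 5 can't be 2.
slot 7 has just one choice, so slot 7 = 5.
slot 3's domain is down to {7}, so slot 3 = 7. Strike 7 from slot 2, slot 4.
That leaves slot 4 = 1. So slot 2, slot 5 can't be 1.
slot 5's domain is down to {3}, so slot 5 = 3.
slot 2 has just one choice, so slot 2 = 4. Remove 4 from slot 1.
That leaves slot 1 = 6.

slot 1=6, slot 2=4, slot 3=7, slot 4=1, slot 5=3, slot 6=2, slot 7=5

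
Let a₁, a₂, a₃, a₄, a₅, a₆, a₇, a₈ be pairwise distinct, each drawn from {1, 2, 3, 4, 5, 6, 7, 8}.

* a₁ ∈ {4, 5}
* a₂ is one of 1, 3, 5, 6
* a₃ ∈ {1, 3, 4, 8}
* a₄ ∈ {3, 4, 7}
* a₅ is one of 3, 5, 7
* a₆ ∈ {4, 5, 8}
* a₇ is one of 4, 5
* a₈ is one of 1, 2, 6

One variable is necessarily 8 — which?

a₆

The 8 variables together cover exactly {1, 2, 3, 4, 5, 6, 7, 8} — 8 values for 8 variables — and 2 appears only in a₈'s list, so a₈ = 2.
Among the 7 still-open variables, 6 fits only a₂ (and all 7 values in {1, 3, 4, 5, 6, 7, 8} must be used), so a₂ = 6.
The 6 still-open variables draw from only 6 values {1, 3, 4, 5, 7, 8}, so each is used; only a₃ can be 1, hence a₃ = 1.
The 5 still-open variables draw from only 5 values {3, 4, 5, 7, 8}, so each is used; only a₆ can be 8, hence a₆ = 8.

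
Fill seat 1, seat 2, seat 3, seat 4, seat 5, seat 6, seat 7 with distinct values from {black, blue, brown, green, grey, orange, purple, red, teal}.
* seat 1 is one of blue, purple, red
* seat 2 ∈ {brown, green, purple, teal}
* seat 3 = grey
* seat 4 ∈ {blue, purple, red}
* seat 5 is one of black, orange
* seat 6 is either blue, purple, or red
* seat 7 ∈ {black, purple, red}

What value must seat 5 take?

seat 3 has just one choice, so seat 3 = grey.
seat 1, seat 4, seat 6 between them cover only {blue, purple, red} — a naked triple. Remove those values from seat 2, seat 7.
seat 7 must be black (only option left). Remove black from seat 5.
So seat 5 = orange.

orange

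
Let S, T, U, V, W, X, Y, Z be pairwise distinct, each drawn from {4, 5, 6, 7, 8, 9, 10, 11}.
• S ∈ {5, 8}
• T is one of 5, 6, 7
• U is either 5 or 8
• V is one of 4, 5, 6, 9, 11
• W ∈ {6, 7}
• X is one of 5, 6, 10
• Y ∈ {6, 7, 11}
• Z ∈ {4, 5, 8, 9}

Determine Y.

11

Among the 8 variables, 10 fits only X (and all 8 values in {4, 5, 6, 7, 8, 9, 10, 11} must be used), so X = 10.
S and U share exactly the 2 values {5, 8}; by pigeonhole those values go to them, so strike 5, 8 from T, V, Z.
The 2 variables T and W are confined to {6, 7}, which locks those values in; drop them from V, Y.
So Y = 11.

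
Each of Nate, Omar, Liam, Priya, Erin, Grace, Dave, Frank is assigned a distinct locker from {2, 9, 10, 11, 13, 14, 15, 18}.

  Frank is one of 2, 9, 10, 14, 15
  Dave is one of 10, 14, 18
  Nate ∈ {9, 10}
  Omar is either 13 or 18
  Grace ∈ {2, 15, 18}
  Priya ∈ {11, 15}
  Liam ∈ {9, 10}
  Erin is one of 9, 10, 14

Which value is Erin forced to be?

14

The 8 variables draw from only 8 values {2, 9, 10, 11, 13, 14, 15, 18}, so each is used; only Priya can be 11, hence Priya = 11.
The 7 still-open variables draw from only 7 values {2, 9, 10, 13, 14, 15, 18}, so each is used; only Omar can be 13, hence Omar = 13.
Nate and Liam share exactly the 2 values {9, 10}; by pigeonhole those values go to them, so strike 9, 10 from Erin, Dave, Frank.
So Erin = 14.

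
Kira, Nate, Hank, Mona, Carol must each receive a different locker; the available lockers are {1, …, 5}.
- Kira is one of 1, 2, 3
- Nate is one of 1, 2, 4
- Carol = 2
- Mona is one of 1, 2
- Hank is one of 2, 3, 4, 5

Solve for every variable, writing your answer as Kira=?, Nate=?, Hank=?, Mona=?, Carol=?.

Kira=3, Nate=4, Hank=5, Mona=1, Carol=2

Carol must be 2 (only option left). Strike 2 from Kira, Nate, Hank, Mona.
That leaves Mona = 1. So Kira, Nate can't be 1.
Kira must be 3 (only option left). Eliminate 3 elsewhere: Hank.
Nate's domain is down to {4}, so Nate = 4. So Hank can't be 4.
Hank must be 5 (only option left).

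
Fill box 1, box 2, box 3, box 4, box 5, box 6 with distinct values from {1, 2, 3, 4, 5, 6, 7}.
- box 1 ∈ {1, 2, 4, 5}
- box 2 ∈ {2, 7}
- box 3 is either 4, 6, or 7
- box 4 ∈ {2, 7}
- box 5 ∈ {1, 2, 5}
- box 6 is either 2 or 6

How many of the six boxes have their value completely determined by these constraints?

2

The 2 variables box 2 and box 4 are confined to {2, 7}, which locks those values in; drop them from box 1, box 3, box 5, box 6.
That leaves box 6 = 6. Strike 6 from box 3.
box 3 has just one choice, so box 3 = 4. Eliminate 4 elsewhere: box 1.
Determined: box 3=4, box 6=6. The other boxes each still have more than one consistent value. That makes 2.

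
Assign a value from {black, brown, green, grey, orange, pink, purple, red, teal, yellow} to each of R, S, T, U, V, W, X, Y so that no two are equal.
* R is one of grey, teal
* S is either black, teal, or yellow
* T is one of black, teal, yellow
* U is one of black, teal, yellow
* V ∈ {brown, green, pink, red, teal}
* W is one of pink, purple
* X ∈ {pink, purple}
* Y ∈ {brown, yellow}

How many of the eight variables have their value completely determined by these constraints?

W and X between them cover only {pink, purple} — a naked pair. Remove those values from V.
S, T, U between them cover only {black, teal, yellow} — a naked triple. Remove those values from R, V, Y.
R must be grey (only option left).
Y must be brown (only option left). Strike brown from V.
Determined: R=grey, Y=brown. The other variables each still have more than one consistent value. That makes 2.

2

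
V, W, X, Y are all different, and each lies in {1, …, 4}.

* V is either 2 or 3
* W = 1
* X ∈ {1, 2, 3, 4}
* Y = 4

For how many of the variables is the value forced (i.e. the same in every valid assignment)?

2

W must be 1 (only option left). Strike 1 from X.
Y's domain is down to {4}, so Y = 4. Strike 4 from X.
Determined: W=1, Y=4. The other variables each still have more than one consistent value. That makes 2.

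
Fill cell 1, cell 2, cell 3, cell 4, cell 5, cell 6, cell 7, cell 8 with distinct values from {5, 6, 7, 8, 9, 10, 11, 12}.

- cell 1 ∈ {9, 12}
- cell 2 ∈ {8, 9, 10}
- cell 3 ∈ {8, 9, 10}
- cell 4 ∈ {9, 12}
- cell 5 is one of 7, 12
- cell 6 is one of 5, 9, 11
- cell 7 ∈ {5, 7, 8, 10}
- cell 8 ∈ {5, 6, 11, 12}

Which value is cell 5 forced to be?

The 8 variables draw from only 8 values {5, 6, 7, 8, 9, 10, 11, 12}, so each is used; only cell 8 can be 6, hence cell 8 = 6.
Among the 7 still-open variables, 11 fits only cell 6 (and all 7 values in {5, 7, 8, 9, 10, 11, 12} must be used), so cell 6 = 11.
The 6 still-open variables draw from only 6 values {5, 7, 8, 9, 10, 12}, so each is used; only cell 7 can be 5, hence cell 7 = 5.
Among the 5 still-open variables, 7 fits only cell 5 (and all 5 values in {7, 8, 9, 10, 12} must be used), so cell 5 = 7.

7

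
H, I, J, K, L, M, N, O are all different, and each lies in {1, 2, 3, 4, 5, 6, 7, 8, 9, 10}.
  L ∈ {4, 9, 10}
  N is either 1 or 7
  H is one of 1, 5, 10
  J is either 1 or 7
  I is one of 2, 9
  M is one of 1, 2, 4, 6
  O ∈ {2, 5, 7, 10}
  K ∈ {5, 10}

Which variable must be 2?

O

The 8 variables together cover exactly {1, 2, 4, 5, 6, 7, 9, 10} — 8 values for 8 variables — and 6 appears only in M's list, so M = 6.
The 7 still-open variables draw from only 7 values {1, 2, 4, 5, 7, 9, 10}, so each is used; only L can be 4, hence L = 4.
Among the 6 still-open variables, 9 fits only I (and all 6 values in {1, 2, 5, 7, 9, 10} must be used), so I = 9.
Among the 5 still-open variables, 2 fits only O (and all 5 values in {1, 2, 5, 7, 10} must be used), so O = 2.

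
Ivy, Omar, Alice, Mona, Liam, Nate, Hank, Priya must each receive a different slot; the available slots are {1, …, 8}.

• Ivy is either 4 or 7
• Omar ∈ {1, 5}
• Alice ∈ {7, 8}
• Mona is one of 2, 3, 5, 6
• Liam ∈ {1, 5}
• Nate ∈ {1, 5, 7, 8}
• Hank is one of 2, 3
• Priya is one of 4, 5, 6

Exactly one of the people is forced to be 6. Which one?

Priya

Omar and Liam between them cover only {1, 5} — a naked pair. Remove those values from Mona, Nate, Priya.
Alice and Nate between them cover only {7, 8} — a naked pair. Remove those values from Ivy.
Ivy must be 4 (only option left). Remove 4 from Priya.
So 6 goes to Priya.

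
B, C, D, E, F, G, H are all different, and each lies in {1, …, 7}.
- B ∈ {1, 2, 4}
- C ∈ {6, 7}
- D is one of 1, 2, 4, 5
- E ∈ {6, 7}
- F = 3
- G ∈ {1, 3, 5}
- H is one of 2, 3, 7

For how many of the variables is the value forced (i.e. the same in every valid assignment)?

2

F's domain is down to {3}, so F = 3. Strike 3 from G, H.
The 2 variables C and E are confined to {6, 7}, which locks those values in; drop them from H.
That leaves H = 2. So B, D can't be 2.
Determined: F=3, H=2. The other variables each still have more than one consistent value. That makes 2.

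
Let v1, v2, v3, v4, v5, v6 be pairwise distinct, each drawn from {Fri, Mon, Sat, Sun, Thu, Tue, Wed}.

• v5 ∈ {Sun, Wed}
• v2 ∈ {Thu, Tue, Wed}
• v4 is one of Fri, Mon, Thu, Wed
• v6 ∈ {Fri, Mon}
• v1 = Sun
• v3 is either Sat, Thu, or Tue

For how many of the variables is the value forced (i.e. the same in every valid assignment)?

2

v1 must be Sun (only option left). Strike Sun from v5.
v5 has just one choice, so v5 = Wed. Eliminate Wed elsewhere: v2, v4.
Determined: v1=Sun, v5=Wed. The other variables each still have more than one consistent value. That makes 2.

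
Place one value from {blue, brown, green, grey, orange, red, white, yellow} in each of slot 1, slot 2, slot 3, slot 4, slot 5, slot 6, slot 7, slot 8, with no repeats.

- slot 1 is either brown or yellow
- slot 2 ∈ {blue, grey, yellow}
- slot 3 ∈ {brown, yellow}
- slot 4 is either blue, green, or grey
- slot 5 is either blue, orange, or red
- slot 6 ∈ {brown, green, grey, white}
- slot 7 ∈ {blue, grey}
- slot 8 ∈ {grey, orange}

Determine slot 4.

Among the 8 variables, red fits only slot 5 (and all 8 values in {blue, brown, green, grey, orange, red, white, yellow} must be used), so slot 5 = red.
The 7 still-open variables draw from only 7 values {blue, brown, green, grey, orange, white, yellow}, so each is used; only slot 8 can be orange, hence slot 8 = orange.
Among the 6 still-open variables, white fits only slot 6 (and all 6 values in {blue, brown, green, grey, white, yellow} must be used), so slot 6 = white.
Among the 5 still-open variables, green fits only slot 4 (and all 5 values in {blue, brown, green, grey, yellow} must be used), so slot 4 = green.

green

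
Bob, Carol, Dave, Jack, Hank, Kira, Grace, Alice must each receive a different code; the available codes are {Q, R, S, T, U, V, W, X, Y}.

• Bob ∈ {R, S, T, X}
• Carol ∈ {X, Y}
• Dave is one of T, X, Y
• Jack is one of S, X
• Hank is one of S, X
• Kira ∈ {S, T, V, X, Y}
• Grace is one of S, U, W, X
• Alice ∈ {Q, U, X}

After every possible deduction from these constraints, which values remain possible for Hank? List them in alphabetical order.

Jack and Hank between them cover only {S, X} — a naked pair. Remove those values from Bob, Carol, Dave, Kira, Grace, Alice.
Carol must be Y (only option left). So Dave, Kira can't be Y.
That leaves Dave = T. Eliminate T elsewhere: Bob, Kira.
Kira has just one choice, so Kira = V.
That leaves Bob = R.
No further eliminations apply; Hank can still be any of S, X.

S, X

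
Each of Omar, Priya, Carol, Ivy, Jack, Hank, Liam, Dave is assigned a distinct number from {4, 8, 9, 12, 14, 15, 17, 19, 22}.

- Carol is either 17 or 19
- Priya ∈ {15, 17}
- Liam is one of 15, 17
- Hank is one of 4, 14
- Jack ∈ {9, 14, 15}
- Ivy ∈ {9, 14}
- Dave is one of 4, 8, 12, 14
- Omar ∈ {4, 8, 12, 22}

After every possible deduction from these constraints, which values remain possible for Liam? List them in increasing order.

15, 17

Priya and Liam share exactly the 2 values {15, 17}; by pigeonhole those values go to them, so strike 15, 17 from Carol, Jack.
Carol's domain is down to {19}, so Carol = 19.
The 2 variables Ivy and Jack are confined to {9, 14}, which locks those values in; drop them from Hank, Dave.
Hank must be 4 (only option left). Remove 4 from Omar, Dave.
No further eliminations apply; Liam can still be any of 15, 17.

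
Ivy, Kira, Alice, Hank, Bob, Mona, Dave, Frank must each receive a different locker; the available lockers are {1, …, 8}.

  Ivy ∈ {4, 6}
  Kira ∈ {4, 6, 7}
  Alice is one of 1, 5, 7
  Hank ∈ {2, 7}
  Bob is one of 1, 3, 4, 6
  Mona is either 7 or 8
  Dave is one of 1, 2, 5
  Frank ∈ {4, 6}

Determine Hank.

2

The 8 variables draw from only 8 values {1, 2, 3, 4, 5, 6, 7, 8}, so each is used; only Bob can be 3, hence Bob = 3.
The 7 still-open variables draw from only 7 values {1, 2, 4, 5, 6, 7, 8}, so each is used; only Mona can be 8, hence Mona = 8.
Ivy and Frank share exactly the 2 values {4, 6}; by pigeonhole those values go to them, so strike 4, 6 from Kira.
That leaves Kira = 7. Remove 7 from Alice, Hank.
So Hank = 2.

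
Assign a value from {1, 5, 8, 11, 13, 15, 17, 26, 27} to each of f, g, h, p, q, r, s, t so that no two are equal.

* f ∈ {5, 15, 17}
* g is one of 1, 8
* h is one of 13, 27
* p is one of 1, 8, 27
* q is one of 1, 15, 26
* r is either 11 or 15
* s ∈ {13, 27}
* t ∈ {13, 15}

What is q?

26

h and s share exactly the 2 values {13, 27}; by pigeonhole those values go to them, so strike 13, 27 from p, t.
t's domain is down to {15}, so t = 15. So f, q, r can't be 15.
That leaves r = 11.
g and p share exactly the 2 values {1, 8}; by pigeonhole those values go to them, so strike 1, 8 from q.
So q = 26.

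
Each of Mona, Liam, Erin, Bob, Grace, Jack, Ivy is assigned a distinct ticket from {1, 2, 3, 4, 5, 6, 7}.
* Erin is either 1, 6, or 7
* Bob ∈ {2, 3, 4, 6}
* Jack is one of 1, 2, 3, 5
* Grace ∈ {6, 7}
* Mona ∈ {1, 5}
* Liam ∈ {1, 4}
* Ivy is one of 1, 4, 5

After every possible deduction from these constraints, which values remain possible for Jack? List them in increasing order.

2, 3

The 3 variables Mona, Liam, Ivy are confined to {1, 4, 5}, which locks those values in; drop them from Erin, Bob, Jack.
The 2 variables Erin and Grace are confined to {6, 7}, which locks those values in; drop them from Bob.
No further eliminations apply; Jack can still be any of 2, 3.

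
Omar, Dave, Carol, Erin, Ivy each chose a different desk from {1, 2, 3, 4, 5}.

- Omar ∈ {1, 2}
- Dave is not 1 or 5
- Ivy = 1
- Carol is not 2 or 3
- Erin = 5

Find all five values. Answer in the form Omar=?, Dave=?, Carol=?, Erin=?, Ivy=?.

Omar=2, Dave=3, Carol=4, Erin=5, Ivy=1

Erin must be 5 (only option left). Eliminate 5 elsewhere: Carol.
That leaves Ivy = 1. So Omar, Carol can't be 1.
Omar must be 2 (only option left). Strike 2 from Dave.
Carol must be 4 (only option left). Strike 4 from Dave.
Dave must be 3 (only option left).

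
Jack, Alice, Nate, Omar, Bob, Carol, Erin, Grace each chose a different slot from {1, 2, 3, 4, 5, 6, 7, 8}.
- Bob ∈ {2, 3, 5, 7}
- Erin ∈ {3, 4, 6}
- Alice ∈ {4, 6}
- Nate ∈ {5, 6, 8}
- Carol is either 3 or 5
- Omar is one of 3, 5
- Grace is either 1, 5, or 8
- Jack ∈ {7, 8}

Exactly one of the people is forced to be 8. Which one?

Nate

The 8 variables draw from only 8 values {1, 2, 3, 4, 5, 6, 7, 8}, so each is used; only Grace can be 1, hence Grace = 1.
Among the 7 still-open variables, 2 fits only Bob (and all 7 values in {2, 3, 4, 5, 6, 7, 8} must be used), so Bob = 2.
The 6 still-open variables draw from only 6 values {3, 4, 5, 6, 7, 8}, so each is used; only Jack can be 7, hence Jack = 7.
The 5 still-open variables draw from only 5 values {3, 4, 5, 6, 8}, so each is used; only Nate can be 8, hence Nate = 8.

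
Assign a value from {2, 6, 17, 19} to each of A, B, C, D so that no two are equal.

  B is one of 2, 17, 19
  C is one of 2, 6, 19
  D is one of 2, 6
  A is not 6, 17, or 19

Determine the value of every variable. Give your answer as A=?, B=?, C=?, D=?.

A=2, B=17, C=19, D=6

A's domain is down to {2}, so A = 2. Strike 2 from B, C, D.
D has just one choice, so D = 6. So C can't be 6.
C must be 19 (only option left). Strike 19 from B.
B has just one choice, so B = 17.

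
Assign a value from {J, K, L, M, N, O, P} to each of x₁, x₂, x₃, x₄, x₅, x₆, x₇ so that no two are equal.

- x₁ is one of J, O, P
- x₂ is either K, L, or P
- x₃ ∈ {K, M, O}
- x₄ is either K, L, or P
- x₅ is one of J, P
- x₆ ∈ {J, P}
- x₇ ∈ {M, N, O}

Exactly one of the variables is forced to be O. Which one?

x₁

The 7 variables together cover exactly {J, K, L, M, N, O, P} — 7 values for 7 variables — and N appears only in x₇'s list, so x₇ = N.
The 6 still-open variables together cover exactly {J, K, L, M, O, P} — 6 values for 6 variables — and M appears only in x₃'s list, so x₃ = M.
The 5 still-open variables draw from only 5 values {J, K, L, O, P}, so each is used; only x₁ can be O, hence x₁ = O.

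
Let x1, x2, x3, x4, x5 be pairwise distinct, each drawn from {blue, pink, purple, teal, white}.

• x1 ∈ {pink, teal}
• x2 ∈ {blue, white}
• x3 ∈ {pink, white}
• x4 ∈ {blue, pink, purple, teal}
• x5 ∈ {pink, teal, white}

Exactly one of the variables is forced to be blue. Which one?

The 5 variables together cover exactly {blue, pink, purple, teal, white} — 5 values for 5 variables — and purple appears only in x4's list, so x4 = purple.
The 4 still-open variables together cover exactly {blue, pink, teal, white} — 4 values for 4 variables — and blue appears only in x2's list, so x2 = blue.

x2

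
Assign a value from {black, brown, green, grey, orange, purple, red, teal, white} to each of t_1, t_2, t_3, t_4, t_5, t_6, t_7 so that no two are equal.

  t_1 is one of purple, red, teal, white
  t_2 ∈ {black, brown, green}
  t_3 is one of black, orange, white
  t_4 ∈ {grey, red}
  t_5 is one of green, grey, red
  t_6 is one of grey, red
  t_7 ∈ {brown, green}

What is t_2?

t_4 and t_6 between them cover only {grey, red} — a naked pair. Remove those values from t_1, t_5.
That leaves t_5 = green. Strike green from t_2, t_7.
That leaves t_7 = brown. Eliminate brown elsewhere: t_2.
So t_2 = black.

black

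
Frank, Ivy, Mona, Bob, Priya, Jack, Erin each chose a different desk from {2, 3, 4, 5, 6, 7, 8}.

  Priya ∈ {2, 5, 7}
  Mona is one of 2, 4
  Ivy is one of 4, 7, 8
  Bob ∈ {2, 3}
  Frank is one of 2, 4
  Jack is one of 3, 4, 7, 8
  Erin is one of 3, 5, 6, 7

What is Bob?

The 7 variables draw from only 7 values {2, 3, 4, 5, 6, 7, 8}, so each is used; only Erin can be 6, hence Erin = 6.
The 6 still-open variables together cover exactly {2, 3, 4, 5, 7, 8} — 6 values for 6 variables — and 5 appears only in Priya's list, so Priya = 5.
The 2 variables Frank and Mona are confined to {2, 4}, which locks those values in; drop them from Ivy, Bob, Jack.
So Bob = 3.

3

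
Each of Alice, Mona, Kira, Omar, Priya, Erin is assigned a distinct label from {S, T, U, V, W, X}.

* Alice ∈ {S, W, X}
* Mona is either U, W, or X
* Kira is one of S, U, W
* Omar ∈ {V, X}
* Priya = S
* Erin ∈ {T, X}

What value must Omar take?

Priya has just one choice, so Priya = S. Remove S from Alice, Kira.
Among the 5 still-open variables, T fits only Erin (and all 5 values in {T, U, V, W, X} must be used), so Erin = T.
Among the 4 still-open variables, V fits only Omar (and all 4 values in {U, V, W, X} must be used), so Omar = V.

V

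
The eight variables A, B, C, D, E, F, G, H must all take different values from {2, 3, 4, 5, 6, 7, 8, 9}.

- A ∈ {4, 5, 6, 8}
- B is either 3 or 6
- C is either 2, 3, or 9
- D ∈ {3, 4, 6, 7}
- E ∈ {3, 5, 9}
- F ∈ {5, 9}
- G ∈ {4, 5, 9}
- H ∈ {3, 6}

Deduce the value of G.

4

The 8 variables together cover exactly {2, 3, 4, 5, 6, 7, 8, 9} — 8 values for 8 variables — and 2 appears only in C's list, so C = 2.
The 7 still-open variables together cover exactly {3, 4, 5, 6, 7, 8, 9} — 7 values for 7 variables — and 7 appears only in D's list, so D = 7.
The 6 still-open variables draw from only 6 values {3, 4, 5, 6, 8, 9}, so each is used; only A can be 8, hence A = 8.
Among the 5 still-open variables, 4 fits only G (and all 5 values in {3, 4, 5, 6, 9} must be used), so G = 4.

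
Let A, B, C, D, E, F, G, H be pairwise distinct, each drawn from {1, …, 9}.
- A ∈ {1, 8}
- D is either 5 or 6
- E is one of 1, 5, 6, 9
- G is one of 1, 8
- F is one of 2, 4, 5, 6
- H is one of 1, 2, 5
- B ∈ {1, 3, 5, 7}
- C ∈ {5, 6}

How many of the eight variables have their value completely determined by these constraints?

A and G between them cover only {1, 8} — a naked pair. Remove those values from B, E, H.
The 2 variables C and D are confined to {5, 6}, which locks those values in; drop them from B, E, F, H.
E must be 9 (only option left).
H's domain is down to {2}, so H = 2. Eliminate 2 elsewhere: F.
F must be 4 (only option left).
Determined: E=9, F=4, H=2. The other variables each still have more than one consistent value. That makes 3.

3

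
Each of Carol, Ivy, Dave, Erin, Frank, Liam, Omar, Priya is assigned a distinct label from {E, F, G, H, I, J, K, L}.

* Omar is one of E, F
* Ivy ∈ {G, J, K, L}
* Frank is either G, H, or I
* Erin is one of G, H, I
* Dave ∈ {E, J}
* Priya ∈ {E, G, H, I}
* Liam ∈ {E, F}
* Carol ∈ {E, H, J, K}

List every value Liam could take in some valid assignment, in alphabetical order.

The 8 variables together cover exactly {E, F, G, H, I, J, K, L} — 8 values for 8 variables — and L appears only in Ivy's list, so Ivy = L.
The 7 still-open variables draw from only 7 values {E, F, G, H, I, J, K}, so each is used; only Carol can be K, hence Carol = K.
Among the 6 still-open variables, J fits only Dave (and all 6 values in {E, F, G, H, I, J} must be used), so Dave = J.
The 2 variables Liam and Omar are confined to {E, F}, which locks those values in; drop them from Priya.
No further eliminations apply; Liam can still be any of E, F.

E, F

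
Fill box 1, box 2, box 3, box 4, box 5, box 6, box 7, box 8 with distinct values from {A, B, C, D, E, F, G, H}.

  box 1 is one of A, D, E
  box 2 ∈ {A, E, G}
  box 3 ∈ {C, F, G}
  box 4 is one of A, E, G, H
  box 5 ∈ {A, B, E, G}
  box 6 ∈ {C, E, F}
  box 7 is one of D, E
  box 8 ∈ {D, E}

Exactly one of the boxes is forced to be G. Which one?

box 2

Among the 8 variables, B fits only box 5 (and all 8 values in {A, B, C, D, E, F, G, H} must be used), so box 5 = B.
The 7 still-open variables together cover exactly {A, C, D, E, F, G, H} — 7 values for 7 variables — and H appears only in box 4's list, so box 4 = H.
The 2 variables box 7 and box 8 are confined to {D, E}, which locks those values in; drop them from box 1, box 2, box 6.
box 1 must be A (only option left). Strike A from box 2.
So G goes to box 2.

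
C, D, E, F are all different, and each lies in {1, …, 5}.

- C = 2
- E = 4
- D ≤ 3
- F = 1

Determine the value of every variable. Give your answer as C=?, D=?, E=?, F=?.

C=2, D=3, E=4, F=1

C has just one choice, so C = 2. So D can't be 2.
That leaves E = 4.
F has just one choice, so F = 1. So D can't be 1.
D must be 3 (only option left).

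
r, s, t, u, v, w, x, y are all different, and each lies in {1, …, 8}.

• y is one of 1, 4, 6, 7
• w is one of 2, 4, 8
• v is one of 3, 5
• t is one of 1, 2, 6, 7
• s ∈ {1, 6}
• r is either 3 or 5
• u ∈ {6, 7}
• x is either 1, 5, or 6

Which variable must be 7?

The 8 variables draw from only 8 values {1, 2, 3, 4, 5, 6, 7, 8}, so each is used; only w can be 8, hence w = 8.
Among the 7 still-open variables, 2 fits only t (and all 7 values in {1, 2, 3, 4, 5, 6, 7} must be used), so t = 2.
Among the 6 still-open variables, 4 fits only y (and all 6 values in {1, 3, 4, 5, 6, 7} must be used), so y = 4.
The 5 still-open variables draw from only 5 values {1, 3, 5, 6, 7}, so each is used; only u can be 7, hence u = 7.

u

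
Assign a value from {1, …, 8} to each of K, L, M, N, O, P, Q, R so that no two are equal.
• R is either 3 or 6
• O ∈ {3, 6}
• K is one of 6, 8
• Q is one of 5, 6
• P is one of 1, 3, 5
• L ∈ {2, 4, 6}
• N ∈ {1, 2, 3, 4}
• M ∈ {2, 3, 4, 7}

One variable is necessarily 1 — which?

P

The 8 variables draw from only 8 values {1, 2, 3, 4, 5, 6, 7, 8}, so each is used; only M can be 7, hence M = 7.
The 7 still-open variables together cover exactly {1, 2, 3, 4, 5, 6, 8} — 7 values for 7 variables — and 8 appears only in K's list, so K = 8.
O and R share exactly the 2 values {3, 6}; by pigeonhole those values go to them, so strike 3, 6 from L, N, P, Q.
Q's domain is down to {5}, so Q = 5. So P can't be 5.
So 1 goes to P.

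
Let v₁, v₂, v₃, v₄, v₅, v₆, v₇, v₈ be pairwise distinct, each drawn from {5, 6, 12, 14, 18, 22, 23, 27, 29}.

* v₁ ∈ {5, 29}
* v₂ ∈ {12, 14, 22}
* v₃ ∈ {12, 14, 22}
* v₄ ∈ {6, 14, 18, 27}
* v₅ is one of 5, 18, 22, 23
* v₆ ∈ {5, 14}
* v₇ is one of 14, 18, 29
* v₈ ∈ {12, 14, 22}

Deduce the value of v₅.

23

The 3 variables v₂, v₃, v₈ are confined to {12, 14, 22}, which locks those values in; drop them from v₄, v₅, v₆, v₇.
v₆ must be 5 (only option left). Eliminate 5 elsewhere: v₁, v₅.
v₁'s domain is down to {29}, so v₁ = 29. Eliminate 29 elsewhere: v₇.
v₇'s domain is down to {18}, so v₇ = 18. So v₄, v₅ can't be 18.
So v₅ = 23.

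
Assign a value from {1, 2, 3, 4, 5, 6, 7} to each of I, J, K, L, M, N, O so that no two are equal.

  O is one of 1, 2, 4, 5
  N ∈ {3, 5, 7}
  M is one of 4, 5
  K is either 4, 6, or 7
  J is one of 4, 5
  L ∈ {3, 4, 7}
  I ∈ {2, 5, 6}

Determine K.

Among the 7 variables, 1 fits only O (and all 7 values in {1, 2, 3, 4, 5, 6, 7} must be used), so O = 1.
The 6 still-open variables together cover exactly {2, 3, 4, 5, 6, 7} — 6 values for 6 variables — and 2 appears only in I's list, so I = 2.
The 5 still-open variables together cover exactly {3, 4, 5, 6, 7} — 5 values for 5 variables — and 6 appears only in K's list, so K = 6.

6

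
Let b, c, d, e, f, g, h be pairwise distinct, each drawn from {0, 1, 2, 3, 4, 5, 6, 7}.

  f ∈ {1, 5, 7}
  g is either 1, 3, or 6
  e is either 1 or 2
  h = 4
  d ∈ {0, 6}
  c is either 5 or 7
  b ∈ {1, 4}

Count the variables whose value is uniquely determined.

3

h has just one choice, so h = 4. Strike 4 from b.
b's domain is down to {1}, so b = 1. Strike 1 from e, f, g.
e has just one choice, so e = 2.
Determined: b=1, e=2, h=4. The other variables each still have more than one consistent value. That makes 3.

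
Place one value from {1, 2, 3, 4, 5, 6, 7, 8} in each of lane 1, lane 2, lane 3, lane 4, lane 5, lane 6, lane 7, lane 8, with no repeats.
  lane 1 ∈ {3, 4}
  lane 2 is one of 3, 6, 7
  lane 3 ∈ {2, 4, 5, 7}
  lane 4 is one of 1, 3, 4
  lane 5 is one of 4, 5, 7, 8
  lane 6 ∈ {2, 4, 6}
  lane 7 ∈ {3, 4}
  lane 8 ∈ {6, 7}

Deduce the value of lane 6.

The 8 variables draw from only 8 values {1, 2, 3, 4, 5, 6, 7, 8}, so each is used; only lane 4 can be 1, hence lane 4 = 1.
The 7 still-open variables draw from only 7 values {2, 3, 4, 5, 6, 7, 8}, so each is used; only lane 5 can be 8, hence lane 5 = 8.
The 6 still-open variables draw from only 6 values {2, 3, 4, 5, 6, 7}, so each is used; only lane 3 can be 5, hence lane 3 = 5.
The 5 still-open variables draw from only 5 values {2, 3, 4, 6, 7}, so each is used; only lane 6 can be 2, hence lane 6 = 2.

2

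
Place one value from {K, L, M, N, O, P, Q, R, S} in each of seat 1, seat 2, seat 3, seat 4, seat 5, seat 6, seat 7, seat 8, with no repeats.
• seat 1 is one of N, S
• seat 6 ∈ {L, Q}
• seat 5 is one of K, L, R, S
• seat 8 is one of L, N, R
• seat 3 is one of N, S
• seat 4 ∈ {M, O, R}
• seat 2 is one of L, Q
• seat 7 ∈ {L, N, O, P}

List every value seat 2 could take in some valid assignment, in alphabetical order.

L, Q

seat 1 and seat 3 share exactly the 2 values {N, S}; by pigeonhole those values go to them, so strike N, S from seat 5, seat 7, seat 8.
The 2 variables seat 2 and seat 6 are confined to {L, Q}, which locks those values in; drop them from seat 5, seat 7, seat 8.
seat 8's domain is down to {R}, so seat 8 = R. Remove R from seat 4, seat 5.
seat 5 has just one choice, so seat 5 = K.
No further eliminations apply; seat 2 can still be any of L, Q.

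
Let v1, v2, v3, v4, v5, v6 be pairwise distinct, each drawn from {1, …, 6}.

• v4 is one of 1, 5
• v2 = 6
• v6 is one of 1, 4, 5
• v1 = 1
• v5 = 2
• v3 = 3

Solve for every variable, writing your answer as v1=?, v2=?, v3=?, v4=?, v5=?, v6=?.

v1 must be 1 (only option left). Remove 1 from v4, v6.
v2's domain is down to {6}, so v2 = 6.
That leaves v3 = 3.
v4's domain is down to {5}, so v4 = 5. Remove 5 from v6.
That leaves v5 = 2.
v6 has just one choice, so v6 = 4.

v1=1, v2=6, v3=3, v4=5, v5=2, v6=4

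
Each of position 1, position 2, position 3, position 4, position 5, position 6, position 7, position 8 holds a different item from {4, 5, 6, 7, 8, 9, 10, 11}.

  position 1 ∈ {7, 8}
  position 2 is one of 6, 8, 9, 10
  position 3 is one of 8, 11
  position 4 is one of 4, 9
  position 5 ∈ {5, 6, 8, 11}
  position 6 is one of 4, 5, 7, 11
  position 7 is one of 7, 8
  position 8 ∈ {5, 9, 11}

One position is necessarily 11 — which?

position 3

Among the 8 variables, 10 fits only position 2 (and all 8 values in {4, 5, 6, 7, 8, 9, 10, 11} must be used), so position 2 = 10.
Among the 7 still-open variables, 6 fits only position 5 (and all 7 values in {4, 5, 6, 7, 8, 9, 11} must be used), so position 5 = 6.
position 1 and position 7 between them cover only {7, 8} — a naked pair. Remove those values from position 3, position 6.
So 11 goes to position 3.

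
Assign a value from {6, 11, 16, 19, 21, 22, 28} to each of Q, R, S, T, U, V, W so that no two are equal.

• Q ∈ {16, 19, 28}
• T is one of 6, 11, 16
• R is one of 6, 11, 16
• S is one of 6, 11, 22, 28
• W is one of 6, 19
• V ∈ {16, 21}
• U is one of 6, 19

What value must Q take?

28

The 7 variables together cover exactly {6, 11, 16, 19, 21, 22, 28} — 7 values for 7 variables — and 21 appears only in V's list, so V = 21.
Among the 6 still-open variables, 22 fits only S (and all 6 values in {6, 11, 16, 19, 22, 28} must be used), so S = 22.
Among the 5 still-open variables, 28 fits only Q (and all 5 values in {6, 11, 16, 19, 28} must be used), so Q = 28.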